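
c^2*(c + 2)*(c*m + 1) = c^4*m + 2*c^3*m + c^3 + 2*c^2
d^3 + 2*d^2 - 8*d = d*(d - 2)*(d + 4)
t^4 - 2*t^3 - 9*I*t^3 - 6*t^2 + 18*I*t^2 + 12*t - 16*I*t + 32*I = (t - 2)*(t - 8*I)*(t - 2*I)*(t + I)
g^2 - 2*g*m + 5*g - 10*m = (g + 5)*(g - 2*m)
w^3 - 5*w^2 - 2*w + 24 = (w - 4)*(w - 3)*(w + 2)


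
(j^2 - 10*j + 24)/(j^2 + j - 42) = (j - 4)/(j + 7)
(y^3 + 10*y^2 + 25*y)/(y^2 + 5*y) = y + 5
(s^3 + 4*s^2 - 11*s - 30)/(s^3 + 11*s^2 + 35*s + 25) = (s^2 - s - 6)/(s^2 + 6*s + 5)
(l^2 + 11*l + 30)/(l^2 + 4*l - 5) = (l + 6)/(l - 1)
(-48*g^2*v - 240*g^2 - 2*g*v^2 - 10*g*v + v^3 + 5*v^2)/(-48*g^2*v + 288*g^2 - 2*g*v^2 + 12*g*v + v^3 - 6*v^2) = (v + 5)/(v - 6)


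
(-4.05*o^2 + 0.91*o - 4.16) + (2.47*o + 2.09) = -4.05*o^2 + 3.38*o - 2.07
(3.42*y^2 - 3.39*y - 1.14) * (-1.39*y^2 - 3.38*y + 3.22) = -4.7538*y^4 - 6.8475*y^3 + 24.0552*y^2 - 7.0626*y - 3.6708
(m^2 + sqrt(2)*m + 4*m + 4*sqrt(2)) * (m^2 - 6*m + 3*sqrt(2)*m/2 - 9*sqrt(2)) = m^4 - 2*m^3 + 5*sqrt(2)*m^3/2 - 21*m^2 - 5*sqrt(2)*m^2 - 60*sqrt(2)*m - 6*m - 72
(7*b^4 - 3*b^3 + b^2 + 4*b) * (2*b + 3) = 14*b^5 + 15*b^4 - 7*b^3 + 11*b^2 + 12*b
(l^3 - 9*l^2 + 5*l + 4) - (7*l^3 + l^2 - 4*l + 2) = -6*l^3 - 10*l^2 + 9*l + 2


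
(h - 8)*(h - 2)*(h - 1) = h^3 - 11*h^2 + 26*h - 16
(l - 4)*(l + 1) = l^2 - 3*l - 4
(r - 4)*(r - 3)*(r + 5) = r^3 - 2*r^2 - 23*r + 60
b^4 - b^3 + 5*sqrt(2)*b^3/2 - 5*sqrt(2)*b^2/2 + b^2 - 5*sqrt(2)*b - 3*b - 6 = (b - 2)*(b + 1)*(b + sqrt(2))*(b + 3*sqrt(2)/2)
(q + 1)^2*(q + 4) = q^3 + 6*q^2 + 9*q + 4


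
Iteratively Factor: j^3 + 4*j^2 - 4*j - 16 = (j + 2)*(j^2 + 2*j - 8) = (j - 2)*(j + 2)*(j + 4)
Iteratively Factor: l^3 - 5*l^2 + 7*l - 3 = (l - 3)*(l^2 - 2*l + 1) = (l - 3)*(l - 1)*(l - 1)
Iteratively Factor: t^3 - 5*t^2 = (t)*(t^2 - 5*t) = t*(t - 5)*(t)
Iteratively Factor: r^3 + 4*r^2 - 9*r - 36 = (r - 3)*(r^2 + 7*r + 12) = (r - 3)*(r + 3)*(r + 4)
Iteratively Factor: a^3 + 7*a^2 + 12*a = (a + 3)*(a^2 + 4*a) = (a + 3)*(a + 4)*(a)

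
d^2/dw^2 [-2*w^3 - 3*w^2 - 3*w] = -12*w - 6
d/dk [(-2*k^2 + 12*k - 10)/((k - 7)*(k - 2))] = 6*(k^2 - 6*k + 13)/(k^4 - 18*k^3 + 109*k^2 - 252*k + 196)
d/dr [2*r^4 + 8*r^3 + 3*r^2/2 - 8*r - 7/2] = 8*r^3 + 24*r^2 + 3*r - 8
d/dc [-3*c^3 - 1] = -9*c^2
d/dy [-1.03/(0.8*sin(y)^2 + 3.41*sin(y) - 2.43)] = (1.648*sin(y) + 3.5123)*cos(y)/(0.8*sin(y)^2 + 3.41*sin(y) - 2.43)^2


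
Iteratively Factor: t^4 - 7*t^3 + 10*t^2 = (t - 5)*(t^3 - 2*t^2) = t*(t - 5)*(t^2 - 2*t) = t*(t - 5)*(t - 2)*(t)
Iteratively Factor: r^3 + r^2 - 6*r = (r)*(r^2 + r - 6) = r*(r - 2)*(r + 3)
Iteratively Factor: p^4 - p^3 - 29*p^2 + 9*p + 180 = (p - 3)*(p^3 + 2*p^2 - 23*p - 60) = (p - 5)*(p - 3)*(p^2 + 7*p + 12) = (p - 5)*(p - 3)*(p + 3)*(p + 4)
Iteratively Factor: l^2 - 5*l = (l - 5)*(l)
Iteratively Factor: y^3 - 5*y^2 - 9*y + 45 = (y - 5)*(y^2 - 9) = (y - 5)*(y + 3)*(y - 3)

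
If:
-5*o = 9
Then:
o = -9/5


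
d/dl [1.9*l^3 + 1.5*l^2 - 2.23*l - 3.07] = 5.7*l^2 + 3.0*l - 2.23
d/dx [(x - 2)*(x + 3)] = 2*x + 1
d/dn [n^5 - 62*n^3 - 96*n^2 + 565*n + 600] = 5*n^4 - 186*n^2 - 192*n + 565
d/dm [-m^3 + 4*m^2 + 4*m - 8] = -3*m^2 + 8*m + 4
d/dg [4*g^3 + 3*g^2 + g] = 12*g^2 + 6*g + 1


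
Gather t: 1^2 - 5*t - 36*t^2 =-36*t^2 - 5*t + 1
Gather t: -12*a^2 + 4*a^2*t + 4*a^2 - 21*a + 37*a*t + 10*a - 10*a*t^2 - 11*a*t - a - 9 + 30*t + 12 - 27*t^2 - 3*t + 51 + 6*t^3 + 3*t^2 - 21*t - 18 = -8*a^2 - 12*a + 6*t^3 + t^2*(-10*a - 24) + t*(4*a^2 + 26*a + 6) + 36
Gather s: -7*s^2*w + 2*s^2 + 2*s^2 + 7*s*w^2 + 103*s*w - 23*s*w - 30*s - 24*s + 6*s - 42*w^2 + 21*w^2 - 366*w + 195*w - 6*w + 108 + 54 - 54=s^2*(4 - 7*w) + s*(7*w^2 + 80*w - 48) - 21*w^2 - 177*w + 108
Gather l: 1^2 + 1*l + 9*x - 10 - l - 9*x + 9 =0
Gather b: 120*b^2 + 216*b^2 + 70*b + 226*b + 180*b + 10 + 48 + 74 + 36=336*b^2 + 476*b + 168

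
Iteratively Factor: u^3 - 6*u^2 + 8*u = (u)*(u^2 - 6*u + 8) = u*(u - 4)*(u - 2)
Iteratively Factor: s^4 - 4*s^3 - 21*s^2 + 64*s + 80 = (s - 4)*(s^3 - 21*s - 20) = (s - 4)*(s + 1)*(s^2 - s - 20) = (s - 4)*(s + 1)*(s + 4)*(s - 5)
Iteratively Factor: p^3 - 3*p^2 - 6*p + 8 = (p - 1)*(p^2 - 2*p - 8) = (p - 4)*(p - 1)*(p + 2)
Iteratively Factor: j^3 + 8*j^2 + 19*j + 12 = (j + 1)*(j^2 + 7*j + 12) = (j + 1)*(j + 3)*(j + 4)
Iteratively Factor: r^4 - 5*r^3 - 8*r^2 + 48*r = (r - 4)*(r^3 - r^2 - 12*r) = (r - 4)*(r + 3)*(r^2 - 4*r) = (r - 4)^2*(r + 3)*(r)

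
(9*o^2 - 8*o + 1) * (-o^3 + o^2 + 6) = -9*o^5 + 17*o^4 - 9*o^3 + 55*o^2 - 48*o + 6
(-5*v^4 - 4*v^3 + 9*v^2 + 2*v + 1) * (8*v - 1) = -40*v^5 - 27*v^4 + 76*v^3 + 7*v^2 + 6*v - 1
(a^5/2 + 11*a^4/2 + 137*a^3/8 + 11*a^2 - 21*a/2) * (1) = a^5/2 + 11*a^4/2 + 137*a^3/8 + 11*a^2 - 21*a/2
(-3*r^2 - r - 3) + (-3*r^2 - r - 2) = -6*r^2 - 2*r - 5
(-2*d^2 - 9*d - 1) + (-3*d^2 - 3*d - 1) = -5*d^2 - 12*d - 2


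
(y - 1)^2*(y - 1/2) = y^3 - 5*y^2/2 + 2*y - 1/2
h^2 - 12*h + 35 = (h - 7)*(h - 5)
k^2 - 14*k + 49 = (k - 7)^2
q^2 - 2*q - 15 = (q - 5)*(q + 3)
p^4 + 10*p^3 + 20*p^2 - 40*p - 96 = (p - 2)*(p + 2)*(p + 4)*(p + 6)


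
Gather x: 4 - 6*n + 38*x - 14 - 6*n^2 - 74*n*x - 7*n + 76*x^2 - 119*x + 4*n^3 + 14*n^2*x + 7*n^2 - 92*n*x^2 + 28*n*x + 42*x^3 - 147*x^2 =4*n^3 + n^2 - 13*n + 42*x^3 + x^2*(-92*n - 71) + x*(14*n^2 - 46*n - 81) - 10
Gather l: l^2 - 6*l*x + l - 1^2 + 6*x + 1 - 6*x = l^2 + l*(1 - 6*x)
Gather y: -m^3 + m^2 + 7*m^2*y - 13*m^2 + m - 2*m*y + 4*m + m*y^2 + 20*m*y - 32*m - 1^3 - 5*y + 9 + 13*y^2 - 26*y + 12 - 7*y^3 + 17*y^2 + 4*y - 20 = -m^3 - 12*m^2 - 27*m - 7*y^3 + y^2*(m + 30) + y*(7*m^2 + 18*m - 27)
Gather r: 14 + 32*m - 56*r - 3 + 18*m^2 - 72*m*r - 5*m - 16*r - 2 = 18*m^2 + 27*m + r*(-72*m - 72) + 9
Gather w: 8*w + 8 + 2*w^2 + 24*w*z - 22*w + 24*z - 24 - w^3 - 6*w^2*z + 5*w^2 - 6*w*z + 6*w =-w^3 + w^2*(7 - 6*z) + w*(18*z - 8) + 24*z - 16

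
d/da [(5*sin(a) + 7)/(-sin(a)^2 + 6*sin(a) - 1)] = (5*sin(a)^2 + 14*sin(a) - 47)*cos(a)/(sin(a)^2 - 6*sin(a) + 1)^2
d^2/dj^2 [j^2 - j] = 2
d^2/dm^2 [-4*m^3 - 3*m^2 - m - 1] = -24*m - 6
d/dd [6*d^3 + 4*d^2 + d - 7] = 18*d^2 + 8*d + 1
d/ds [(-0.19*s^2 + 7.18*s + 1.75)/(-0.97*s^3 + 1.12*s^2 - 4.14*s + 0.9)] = (-0.1843*s^4 + 13.9292*s^3 - 2.1625*s^2 - 4.262*s + 13.707)/(0.9409*s^6 - 2.1728*s^5 + 9.286*s^4 - 11.0196*s^3 + 19.1556*s^2 - 7.452*s + 0.81)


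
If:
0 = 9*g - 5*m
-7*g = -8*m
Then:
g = 0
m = 0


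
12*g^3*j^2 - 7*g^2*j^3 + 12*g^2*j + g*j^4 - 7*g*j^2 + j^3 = j*(-4*g + j)*(-3*g + j)*(g*j + 1)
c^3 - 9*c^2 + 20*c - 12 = (c - 6)*(c - 2)*(c - 1)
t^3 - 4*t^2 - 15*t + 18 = (t - 6)*(t - 1)*(t + 3)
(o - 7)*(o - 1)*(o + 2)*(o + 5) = o^4 - o^3 - 39*o^2 - 31*o + 70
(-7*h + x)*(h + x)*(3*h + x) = -21*h^3 - 25*h^2*x - 3*h*x^2 + x^3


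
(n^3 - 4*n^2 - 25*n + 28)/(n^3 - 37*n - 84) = (n - 1)/(n + 3)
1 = 1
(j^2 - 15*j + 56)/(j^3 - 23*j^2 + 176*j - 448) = 1/(j - 8)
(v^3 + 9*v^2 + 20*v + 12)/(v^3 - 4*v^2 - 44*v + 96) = (v^2 + 3*v + 2)/(v^2 - 10*v + 16)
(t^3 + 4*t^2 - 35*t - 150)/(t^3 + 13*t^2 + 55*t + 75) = (t - 6)/(t + 3)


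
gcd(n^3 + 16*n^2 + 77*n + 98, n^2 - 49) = n + 7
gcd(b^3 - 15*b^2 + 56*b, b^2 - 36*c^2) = 1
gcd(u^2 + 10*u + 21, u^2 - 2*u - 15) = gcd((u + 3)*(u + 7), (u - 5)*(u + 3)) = u + 3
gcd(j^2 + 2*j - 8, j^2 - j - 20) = j + 4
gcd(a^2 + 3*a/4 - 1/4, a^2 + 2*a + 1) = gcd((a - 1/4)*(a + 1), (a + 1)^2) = a + 1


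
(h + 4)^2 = h^2 + 8*h + 16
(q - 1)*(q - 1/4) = q^2 - 5*q/4 + 1/4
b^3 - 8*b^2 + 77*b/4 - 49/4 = (b - 7/2)^2*(b - 1)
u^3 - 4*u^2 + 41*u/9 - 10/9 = (u - 2)*(u - 5/3)*(u - 1/3)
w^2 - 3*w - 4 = (w - 4)*(w + 1)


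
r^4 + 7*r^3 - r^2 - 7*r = r*(r - 1)*(r + 1)*(r + 7)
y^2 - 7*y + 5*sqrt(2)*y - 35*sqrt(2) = (y - 7)*(y + 5*sqrt(2))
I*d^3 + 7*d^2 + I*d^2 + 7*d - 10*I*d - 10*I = (d - 5*I)*(d - 2*I)*(I*d + I)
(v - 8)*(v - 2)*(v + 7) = v^3 - 3*v^2 - 54*v + 112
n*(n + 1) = n^2 + n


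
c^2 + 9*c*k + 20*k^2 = (c + 4*k)*(c + 5*k)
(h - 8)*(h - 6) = h^2 - 14*h + 48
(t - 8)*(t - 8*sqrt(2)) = t^2 - 8*sqrt(2)*t - 8*t + 64*sqrt(2)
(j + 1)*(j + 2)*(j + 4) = j^3 + 7*j^2 + 14*j + 8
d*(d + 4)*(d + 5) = d^3 + 9*d^2 + 20*d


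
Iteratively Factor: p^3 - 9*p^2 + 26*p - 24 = (p - 2)*(p^2 - 7*p + 12) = (p - 4)*(p - 2)*(p - 3)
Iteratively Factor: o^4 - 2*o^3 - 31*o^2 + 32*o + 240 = (o + 4)*(o^3 - 6*o^2 - 7*o + 60) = (o - 5)*(o + 4)*(o^2 - o - 12) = (o - 5)*(o + 3)*(o + 4)*(o - 4)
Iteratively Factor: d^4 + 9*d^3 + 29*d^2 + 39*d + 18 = (d + 1)*(d^3 + 8*d^2 + 21*d + 18) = (d + 1)*(d + 2)*(d^2 + 6*d + 9) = (d + 1)*(d + 2)*(d + 3)*(d + 3)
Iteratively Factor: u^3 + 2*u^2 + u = (u + 1)*(u^2 + u) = u*(u + 1)*(u + 1)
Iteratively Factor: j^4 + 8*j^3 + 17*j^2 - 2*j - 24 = (j + 3)*(j^3 + 5*j^2 + 2*j - 8) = (j + 2)*(j + 3)*(j^2 + 3*j - 4) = (j + 2)*(j + 3)*(j + 4)*(j - 1)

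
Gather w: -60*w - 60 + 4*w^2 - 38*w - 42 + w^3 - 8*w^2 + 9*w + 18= w^3 - 4*w^2 - 89*w - 84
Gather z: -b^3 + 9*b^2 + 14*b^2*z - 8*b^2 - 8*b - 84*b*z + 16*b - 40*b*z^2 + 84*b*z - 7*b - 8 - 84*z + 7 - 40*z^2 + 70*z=-b^3 + b^2 + b + z^2*(-40*b - 40) + z*(14*b^2 - 14) - 1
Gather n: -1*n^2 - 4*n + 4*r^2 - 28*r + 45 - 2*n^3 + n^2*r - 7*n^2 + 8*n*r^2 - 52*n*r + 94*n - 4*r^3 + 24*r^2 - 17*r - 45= -2*n^3 + n^2*(r - 8) + n*(8*r^2 - 52*r + 90) - 4*r^3 + 28*r^2 - 45*r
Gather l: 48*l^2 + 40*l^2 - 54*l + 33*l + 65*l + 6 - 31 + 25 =88*l^2 + 44*l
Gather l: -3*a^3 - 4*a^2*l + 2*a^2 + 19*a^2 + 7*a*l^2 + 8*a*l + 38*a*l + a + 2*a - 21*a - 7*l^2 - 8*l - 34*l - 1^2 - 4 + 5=-3*a^3 + 21*a^2 - 18*a + l^2*(7*a - 7) + l*(-4*a^2 + 46*a - 42)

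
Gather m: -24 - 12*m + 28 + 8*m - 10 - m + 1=-5*m - 5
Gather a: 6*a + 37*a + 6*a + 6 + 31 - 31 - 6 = 49*a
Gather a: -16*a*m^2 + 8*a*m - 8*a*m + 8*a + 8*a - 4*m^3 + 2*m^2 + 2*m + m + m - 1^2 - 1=a*(16 - 16*m^2) - 4*m^3 + 2*m^2 + 4*m - 2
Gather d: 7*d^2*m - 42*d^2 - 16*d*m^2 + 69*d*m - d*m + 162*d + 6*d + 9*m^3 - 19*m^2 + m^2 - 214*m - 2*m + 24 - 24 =d^2*(7*m - 42) + d*(-16*m^2 + 68*m + 168) + 9*m^3 - 18*m^2 - 216*m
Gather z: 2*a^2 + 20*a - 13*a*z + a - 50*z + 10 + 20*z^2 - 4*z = 2*a^2 + 21*a + 20*z^2 + z*(-13*a - 54) + 10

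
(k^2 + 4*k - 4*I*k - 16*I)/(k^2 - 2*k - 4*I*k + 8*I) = (k + 4)/(k - 2)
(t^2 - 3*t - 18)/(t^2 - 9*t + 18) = (t + 3)/(t - 3)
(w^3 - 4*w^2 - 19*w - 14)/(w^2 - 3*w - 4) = (w^2 - 5*w - 14)/(w - 4)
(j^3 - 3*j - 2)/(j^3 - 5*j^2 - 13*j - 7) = (j - 2)/(j - 7)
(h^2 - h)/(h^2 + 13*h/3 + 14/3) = 3*h*(h - 1)/(3*h^2 + 13*h + 14)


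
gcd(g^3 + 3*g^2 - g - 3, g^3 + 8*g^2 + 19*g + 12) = g^2 + 4*g + 3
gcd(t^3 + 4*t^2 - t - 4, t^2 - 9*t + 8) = t - 1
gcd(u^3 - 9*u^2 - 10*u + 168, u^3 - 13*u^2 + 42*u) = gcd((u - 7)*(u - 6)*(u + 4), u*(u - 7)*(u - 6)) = u^2 - 13*u + 42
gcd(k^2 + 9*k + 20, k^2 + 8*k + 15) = k + 5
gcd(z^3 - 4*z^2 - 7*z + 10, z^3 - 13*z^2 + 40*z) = z - 5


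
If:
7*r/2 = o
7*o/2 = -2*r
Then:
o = 0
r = 0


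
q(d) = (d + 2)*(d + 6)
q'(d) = 2*d + 8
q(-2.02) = -0.08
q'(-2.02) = 3.96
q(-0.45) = 8.60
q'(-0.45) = 7.10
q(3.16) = 47.27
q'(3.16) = 14.32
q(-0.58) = 7.70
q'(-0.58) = 6.84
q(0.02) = 12.16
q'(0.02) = 8.04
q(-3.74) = -3.93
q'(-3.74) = 0.52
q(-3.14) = -3.26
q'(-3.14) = 1.72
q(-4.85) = -3.28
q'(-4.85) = -1.70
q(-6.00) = 0.00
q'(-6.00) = -4.00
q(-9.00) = 21.00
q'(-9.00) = -10.00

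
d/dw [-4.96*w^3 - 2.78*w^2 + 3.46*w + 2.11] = -14.88*w^2 - 5.56*w + 3.46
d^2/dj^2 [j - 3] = 0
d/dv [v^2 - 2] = 2*v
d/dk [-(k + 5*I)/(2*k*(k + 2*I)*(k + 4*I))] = (k^3 + 21*I*k^2/2 - 30*k - 20*I)/(k^2*(k^4 + 12*I*k^3 - 52*k^2 - 96*I*k + 64))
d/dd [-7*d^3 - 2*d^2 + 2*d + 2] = -21*d^2 - 4*d + 2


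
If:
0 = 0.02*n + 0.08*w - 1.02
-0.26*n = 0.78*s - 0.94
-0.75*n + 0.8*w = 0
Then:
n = 10.74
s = -2.37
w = 10.07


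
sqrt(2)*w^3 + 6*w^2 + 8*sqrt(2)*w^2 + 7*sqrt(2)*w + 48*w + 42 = (w + 7)*(w + 3*sqrt(2))*(sqrt(2)*w + sqrt(2))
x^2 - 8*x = x*(x - 8)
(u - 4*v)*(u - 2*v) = u^2 - 6*u*v + 8*v^2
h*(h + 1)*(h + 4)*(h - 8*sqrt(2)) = h^4 - 8*sqrt(2)*h^3 + 5*h^3 - 40*sqrt(2)*h^2 + 4*h^2 - 32*sqrt(2)*h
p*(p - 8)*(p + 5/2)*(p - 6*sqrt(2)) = p^4 - 6*sqrt(2)*p^3 - 11*p^3/2 - 20*p^2 + 33*sqrt(2)*p^2 + 120*sqrt(2)*p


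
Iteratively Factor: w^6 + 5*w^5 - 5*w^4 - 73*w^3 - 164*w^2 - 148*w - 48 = (w + 3)*(w^5 + 2*w^4 - 11*w^3 - 40*w^2 - 44*w - 16) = (w - 4)*(w + 3)*(w^4 + 6*w^3 + 13*w^2 + 12*w + 4) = (w - 4)*(w + 2)*(w + 3)*(w^3 + 4*w^2 + 5*w + 2) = (w - 4)*(w + 1)*(w + 2)*(w + 3)*(w^2 + 3*w + 2) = (w - 4)*(w + 1)*(w + 2)^2*(w + 3)*(w + 1)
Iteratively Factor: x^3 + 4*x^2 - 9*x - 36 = (x + 3)*(x^2 + x - 12) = (x + 3)*(x + 4)*(x - 3)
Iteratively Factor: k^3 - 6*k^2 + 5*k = (k - 5)*(k^2 - k) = (k - 5)*(k - 1)*(k)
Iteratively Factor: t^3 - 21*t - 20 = (t + 1)*(t^2 - t - 20) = (t - 5)*(t + 1)*(t + 4)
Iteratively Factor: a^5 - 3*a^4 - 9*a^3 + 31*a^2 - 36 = (a - 3)*(a^4 - 9*a^2 + 4*a + 12) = (a - 3)*(a + 3)*(a^3 - 3*a^2 + 4) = (a - 3)*(a + 1)*(a + 3)*(a^2 - 4*a + 4) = (a - 3)*(a - 2)*(a + 1)*(a + 3)*(a - 2)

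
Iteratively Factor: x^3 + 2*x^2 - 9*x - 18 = (x + 3)*(x^2 - x - 6) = (x + 2)*(x + 3)*(x - 3)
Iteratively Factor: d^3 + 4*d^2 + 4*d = (d + 2)*(d^2 + 2*d) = d*(d + 2)*(d + 2)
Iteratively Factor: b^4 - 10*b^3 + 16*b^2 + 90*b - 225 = (b - 5)*(b^3 - 5*b^2 - 9*b + 45) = (b - 5)*(b - 3)*(b^2 - 2*b - 15) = (b - 5)^2*(b - 3)*(b + 3)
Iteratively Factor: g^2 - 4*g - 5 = (g + 1)*(g - 5)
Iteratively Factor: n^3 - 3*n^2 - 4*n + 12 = (n - 3)*(n^2 - 4) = (n - 3)*(n - 2)*(n + 2)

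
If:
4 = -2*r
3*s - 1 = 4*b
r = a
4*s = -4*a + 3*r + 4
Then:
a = -2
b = 7/8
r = -2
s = 3/2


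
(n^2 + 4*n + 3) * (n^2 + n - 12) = n^4 + 5*n^3 - 5*n^2 - 45*n - 36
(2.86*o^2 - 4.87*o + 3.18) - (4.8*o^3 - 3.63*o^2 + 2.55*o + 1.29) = -4.8*o^3 + 6.49*o^2 - 7.42*o + 1.89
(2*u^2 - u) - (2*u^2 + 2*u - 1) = 1 - 3*u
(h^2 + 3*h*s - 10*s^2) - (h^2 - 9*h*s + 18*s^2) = 12*h*s - 28*s^2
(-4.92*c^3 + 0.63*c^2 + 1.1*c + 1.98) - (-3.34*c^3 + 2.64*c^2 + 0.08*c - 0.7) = -1.58*c^3 - 2.01*c^2 + 1.02*c + 2.68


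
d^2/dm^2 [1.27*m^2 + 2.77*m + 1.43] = 2.54000000000000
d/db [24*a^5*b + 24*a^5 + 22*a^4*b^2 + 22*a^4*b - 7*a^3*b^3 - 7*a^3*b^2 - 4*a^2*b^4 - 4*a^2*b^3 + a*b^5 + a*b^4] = a*(24*a^4 + 44*a^3*b + 22*a^3 - 21*a^2*b^2 - 14*a^2*b - 16*a*b^3 - 12*a*b^2 + 5*b^4 + 4*b^3)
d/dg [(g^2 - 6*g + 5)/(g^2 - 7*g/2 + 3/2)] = 2*(5*g^2 - 14*g + 17)/(4*g^4 - 28*g^3 + 61*g^2 - 42*g + 9)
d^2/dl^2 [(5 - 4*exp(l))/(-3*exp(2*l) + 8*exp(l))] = 4*(9*exp(3*l) - 21*exp(2*l) + 90*exp(l) - 80)*exp(-l)/(27*exp(3*l) - 216*exp(2*l) + 576*exp(l) - 512)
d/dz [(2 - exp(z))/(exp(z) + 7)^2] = (exp(z) - 11)*exp(z)/(exp(z) + 7)^3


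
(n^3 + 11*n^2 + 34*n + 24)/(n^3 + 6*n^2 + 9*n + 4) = (n + 6)/(n + 1)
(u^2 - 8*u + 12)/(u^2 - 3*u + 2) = (u - 6)/(u - 1)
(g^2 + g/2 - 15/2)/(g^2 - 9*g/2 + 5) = (g + 3)/(g - 2)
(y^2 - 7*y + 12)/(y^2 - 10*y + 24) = (y - 3)/(y - 6)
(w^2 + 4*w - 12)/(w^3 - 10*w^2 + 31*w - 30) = (w + 6)/(w^2 - 8*w + 15)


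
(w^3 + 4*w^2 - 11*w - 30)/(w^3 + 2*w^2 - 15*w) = (w + 2)/w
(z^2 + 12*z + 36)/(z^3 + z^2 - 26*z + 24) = (z + 6)/(z^2 - 5*z + 4)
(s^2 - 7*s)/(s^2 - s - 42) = s/(s + 6)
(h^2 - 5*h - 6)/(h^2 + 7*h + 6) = (h - 6)/(h + 6)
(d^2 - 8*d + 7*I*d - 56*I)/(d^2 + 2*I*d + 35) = (d - 8)/(d - 5*I)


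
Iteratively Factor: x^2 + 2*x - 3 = (x + 3)*(x - 1)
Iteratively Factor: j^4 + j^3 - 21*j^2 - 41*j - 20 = (j + 4)*(j^3 - 3*j^2 - 9*j - 5) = (j - 5)*(j + 4)*(j^2 + 2*j + 1) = (j - 5)*(j + 1)*(j + 4)*(j + 1)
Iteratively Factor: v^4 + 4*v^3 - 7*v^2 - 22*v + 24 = (v - 2)*(v^3 + 6*v^2 + 5*v - 12) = (v - 2)*(v + 3)*(v^2 + 3*v - 4) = (v - 2)*(v + 3)*(v + 4)*(v - 1)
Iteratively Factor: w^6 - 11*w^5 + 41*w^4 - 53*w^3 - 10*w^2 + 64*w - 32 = (w - 2)*(w^5 - 9*w^4 + 23*w^3 - 7*w^2 - 24*w + 16) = (w - 2)*(w - 1)*(w^4 - 8*w^3 + 15*w^2 + 8*w - 16) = (w - 2)*(w - 1)*(w + 1)*(w^3 - 9*w^2 + 24*w - 16) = (w - 2)*(w - 1)^2*(w + 1)*(w^2 - 8*w + 16) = (w - 4)*(w - 2)*(w - 1)^2*(w + 1)*(w - 4)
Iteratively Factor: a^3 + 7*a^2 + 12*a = (a)*(a^2 + 7*a + 12) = a*(a + 3)*(a + 4)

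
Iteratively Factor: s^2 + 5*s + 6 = (s + 2)*(s + 3)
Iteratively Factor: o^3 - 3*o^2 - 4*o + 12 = (o + 2)*(o^2 - 5*o + 6) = (o - 3)*(o + 2)*(o - 2)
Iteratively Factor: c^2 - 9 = (c + 3)*(c - 3)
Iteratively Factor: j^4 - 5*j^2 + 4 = (j - 1)*(j^3 + j^2 - 4*j - 4) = (j - 1)*(j + 1)*(j^2 - 4) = (j - 2)*(j - 1)*(j + 1)*(j + 2)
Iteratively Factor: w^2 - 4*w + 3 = (w - 3)*(w - 1)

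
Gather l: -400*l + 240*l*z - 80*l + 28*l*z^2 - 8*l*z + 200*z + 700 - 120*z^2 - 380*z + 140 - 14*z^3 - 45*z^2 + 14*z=l*(28*z^2 + 232*z - 480) - 14*z^3 - 165*z^2 - 166*z + 840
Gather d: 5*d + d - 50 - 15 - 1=6*d - 66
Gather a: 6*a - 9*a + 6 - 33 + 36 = 9 - 3*a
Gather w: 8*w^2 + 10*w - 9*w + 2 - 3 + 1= 8*w^2 + w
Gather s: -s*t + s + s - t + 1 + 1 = s*(2 - t) - t + 2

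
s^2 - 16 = (s - 4)*(s + 4)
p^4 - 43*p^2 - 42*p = p*(p - 7)*(p + 1)*(p + 6)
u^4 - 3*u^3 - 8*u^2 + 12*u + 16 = (u - 4)*(u - 2)*(u + 1)*(u + 2)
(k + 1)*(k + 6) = k^2 + 7*k + 6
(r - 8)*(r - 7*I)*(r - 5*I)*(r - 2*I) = r^4 - 8*r^3 - 14*I*r^3 - 59*r^2 + 112*I*r^2 + 472*r + 70*I*r - 560*I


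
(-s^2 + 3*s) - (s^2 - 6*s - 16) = -2*s^2 + 9*s + 16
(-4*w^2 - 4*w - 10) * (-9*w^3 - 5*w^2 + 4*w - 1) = 36*w^5 + 56*w^4 + 94*w^3 + 38*w^2 - 36*w + 10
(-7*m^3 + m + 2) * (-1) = 7*m^3 - m - 2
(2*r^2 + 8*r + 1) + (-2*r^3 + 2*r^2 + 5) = -2*r^3 + 4*r^2 + 8*r + 6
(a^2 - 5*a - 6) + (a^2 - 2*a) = 2*a^2 - 7*a - 6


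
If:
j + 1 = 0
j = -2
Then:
No Solution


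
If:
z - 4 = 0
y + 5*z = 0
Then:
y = -20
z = 4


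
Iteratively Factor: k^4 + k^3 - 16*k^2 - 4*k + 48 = (k + 4)*(k^3 - 3*k^2 - 4*k + 12) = (k - 2)*(k + 4)*(k^2 - k - 6) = (k - 3)*(k - 2)*(k + 4)*(k + 2)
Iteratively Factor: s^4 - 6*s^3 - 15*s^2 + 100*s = (s)*(s^3 - 6*s^2 - 15*s + 100) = s*(s - 5)*(s^2 - s - 20) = s*(s - 5)^2*(s + 4)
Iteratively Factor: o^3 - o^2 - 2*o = (o - 2)*(o^2 + o) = o*(o - 2)*(o + 1)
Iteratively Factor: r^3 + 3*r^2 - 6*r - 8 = (r - 2)*(r^2 + 5*r + 4) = (r - 2)*(r + 1)*(r + 4)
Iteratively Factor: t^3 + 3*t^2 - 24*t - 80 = (t + 4)*(t^2 - t - 20) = (t + 4)^2*(t - 5)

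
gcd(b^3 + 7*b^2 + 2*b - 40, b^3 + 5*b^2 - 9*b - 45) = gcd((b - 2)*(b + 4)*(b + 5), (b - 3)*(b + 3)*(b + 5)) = b + 5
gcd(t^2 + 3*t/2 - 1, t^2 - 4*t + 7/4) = t - 1/2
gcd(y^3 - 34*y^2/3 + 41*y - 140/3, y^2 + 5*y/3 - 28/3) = y - 7/3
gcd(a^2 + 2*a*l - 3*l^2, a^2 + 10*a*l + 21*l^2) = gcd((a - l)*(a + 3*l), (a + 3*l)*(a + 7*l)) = a + 3*l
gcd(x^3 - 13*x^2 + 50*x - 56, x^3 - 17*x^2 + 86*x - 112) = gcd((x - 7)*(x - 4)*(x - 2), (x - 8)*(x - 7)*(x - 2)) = x^2 - 9*x + 14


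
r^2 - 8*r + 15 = (r - 5)*(r - 3)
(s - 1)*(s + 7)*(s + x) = s^3 + s^2*x + 6*s^2 + 6*s*x - 7*s - 7*x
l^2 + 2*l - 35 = (l - 5)*(l + 7)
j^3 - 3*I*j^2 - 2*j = j*(j - 2*I)*(j - I)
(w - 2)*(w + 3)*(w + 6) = w^3 + 7*w^2 - 36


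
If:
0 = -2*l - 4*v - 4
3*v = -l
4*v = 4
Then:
No Solution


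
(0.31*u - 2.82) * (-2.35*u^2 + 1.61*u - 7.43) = -0.7285*u^3 + 7.1261*u^2 - 6.8435*u + 20.9526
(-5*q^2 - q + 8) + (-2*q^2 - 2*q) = -7*q^2 - 3*q + 8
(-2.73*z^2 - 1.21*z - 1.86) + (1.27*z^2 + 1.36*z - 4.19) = -1.46*z^2 + 0.15*z - 6.05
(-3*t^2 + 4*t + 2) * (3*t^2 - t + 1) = -9*t^4 + 15*t^3 - t^2 + 2*t + 2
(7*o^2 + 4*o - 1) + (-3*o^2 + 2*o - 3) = 4*o^2 + 6*o - 4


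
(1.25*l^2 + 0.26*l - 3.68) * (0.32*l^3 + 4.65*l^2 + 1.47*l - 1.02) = 0.4*l^5 + 5.8957*l^4 + 1.8689*l^3 - 18.0048*l^2 - 5.6748*l + 3.7536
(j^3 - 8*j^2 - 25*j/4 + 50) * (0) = 0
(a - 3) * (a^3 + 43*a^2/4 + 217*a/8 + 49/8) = a^4 + 31*a^3/4 - 41*a^2/8 - 301*a/4 - 147/8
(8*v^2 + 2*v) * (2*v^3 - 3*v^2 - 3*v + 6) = 16*v^5 - 20*v^4 - 30*v^3 + 42*v^2 + 12*v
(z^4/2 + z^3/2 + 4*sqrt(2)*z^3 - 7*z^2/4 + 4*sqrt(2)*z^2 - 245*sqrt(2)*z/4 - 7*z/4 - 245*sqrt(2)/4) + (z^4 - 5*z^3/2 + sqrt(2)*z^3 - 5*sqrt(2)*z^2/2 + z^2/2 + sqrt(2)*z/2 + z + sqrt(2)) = 3*z^4/2 - 2*z^3 + 5*sqrt(2)*z^3 - 5*z^2/4 + 3*sqrt(2)*z^2/2 - 243*sqrt(2)*z/4 - 3*z/4 - 241*sqrt(2)/4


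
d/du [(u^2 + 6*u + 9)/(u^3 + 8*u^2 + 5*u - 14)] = (-u^4 - 12*u^3 - 70*u^2 - 172*u - 129)/(u^6 + 16*u^5 + 74*u^4 + 52*u^3 - 199*u^2 - 140*u + 196)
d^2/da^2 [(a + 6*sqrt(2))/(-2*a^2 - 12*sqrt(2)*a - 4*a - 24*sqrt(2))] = -1/(a^3 + 6*a^2 + 12*a + 8)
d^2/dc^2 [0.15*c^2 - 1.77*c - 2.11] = 0.300000000000000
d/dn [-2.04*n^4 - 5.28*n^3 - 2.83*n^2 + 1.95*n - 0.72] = -8.16*n^3 - 15.84*n^2 - 5.66*n + 1.95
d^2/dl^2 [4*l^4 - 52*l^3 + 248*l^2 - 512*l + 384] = 48*l^2 - 312*l + 496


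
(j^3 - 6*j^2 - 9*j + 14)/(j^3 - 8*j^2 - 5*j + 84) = (j^2 + j - 2)/(j^2 - j - 12)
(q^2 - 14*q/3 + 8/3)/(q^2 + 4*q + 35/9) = 3*(3*q^2 - 14*q + 8)/(9*q^2 + 36*q + 35)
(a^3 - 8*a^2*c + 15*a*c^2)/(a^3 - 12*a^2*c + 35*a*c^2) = (a - 3*c)/(a - 7*c)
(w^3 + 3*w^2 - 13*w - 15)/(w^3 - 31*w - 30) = (w - 3)/(w - 6)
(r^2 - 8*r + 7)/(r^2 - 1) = (r - 7)/(r + 1)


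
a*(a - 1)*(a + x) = a^3 + a^2*x - a^2 - a*x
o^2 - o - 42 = (o - 7)*(o + 6)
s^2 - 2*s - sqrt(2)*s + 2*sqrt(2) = (s - 2)*(s - sqrt(2))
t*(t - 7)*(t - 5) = t^3 - 12*t^2 + 35*t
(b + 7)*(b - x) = b^2 - b*x + 7*b - 7*x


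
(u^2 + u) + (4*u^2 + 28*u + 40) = 5*u^2 + 29*u + 40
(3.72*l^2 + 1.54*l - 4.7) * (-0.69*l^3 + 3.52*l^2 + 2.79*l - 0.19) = -2.5668*l^5 + 12.0318*l^4 + 19.0426*l^3 - 12.9542*l^2 - 13.4056*l + 0.893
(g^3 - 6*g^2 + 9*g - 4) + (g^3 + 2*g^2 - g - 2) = 2*g^3 - 4*g^2 + 8*g - 6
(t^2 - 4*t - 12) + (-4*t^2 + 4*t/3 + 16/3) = -3*t^2 - 8*t/3 - 20/3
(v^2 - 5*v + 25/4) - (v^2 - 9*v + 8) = 4*v - 7/4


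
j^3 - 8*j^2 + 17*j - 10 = (j - 5)*(j - 2)*(j - 1)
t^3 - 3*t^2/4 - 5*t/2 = t*(t - 2)*(t + 5/4)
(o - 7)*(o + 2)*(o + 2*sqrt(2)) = o^3 - 5*o^2 + 2*sqrt(2)*o^2 - 10*sqrt(2)*o - 14*o - 28*sqrt(2)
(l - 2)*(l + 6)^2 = l^3 + 10*l^2 + 12*l - 72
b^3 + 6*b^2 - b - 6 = (b - 1)*(b + 1)*(b + 6)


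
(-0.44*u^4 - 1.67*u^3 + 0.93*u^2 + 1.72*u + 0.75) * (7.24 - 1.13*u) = 0.4972*u^5 - 1.2985*u^4 - 13.1417*u^3 + 4.7896*u^2 + 11.6053*u + 5.43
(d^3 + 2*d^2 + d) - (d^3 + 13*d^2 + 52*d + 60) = -11*d^2 - 51*d - 60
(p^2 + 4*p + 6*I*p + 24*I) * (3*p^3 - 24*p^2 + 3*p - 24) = 3*p^5 - 12*p^4 + 18*I*p^4 - 93*p^3 - 72*I*p^3 - 12*p^2 - 558*I*p^2 - 96*p - 72*I*p - 576*I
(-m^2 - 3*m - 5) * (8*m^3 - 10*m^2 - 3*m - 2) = -8*m^5 - 14*m^4 - 7*m^3 + 61*m^2 + 21*m + 10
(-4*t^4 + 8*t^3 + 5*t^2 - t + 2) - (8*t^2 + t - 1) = -4*t^4 + 8*t^3 - 3*t^2 - 2*t + 3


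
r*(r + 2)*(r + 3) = r^3 + 5*r^2 + 6*r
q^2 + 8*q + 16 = (q + 4)^2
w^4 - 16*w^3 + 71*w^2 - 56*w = w*(w - 8)*(w - 7)*(w - 1)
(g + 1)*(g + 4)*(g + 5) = g^3 + 10*g^2 + 29*g + 20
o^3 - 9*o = o*(o - 3)*(o + 3)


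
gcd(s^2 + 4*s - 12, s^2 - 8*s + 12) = s - 2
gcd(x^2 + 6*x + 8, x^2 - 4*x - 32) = x + 4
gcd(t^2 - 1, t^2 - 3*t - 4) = t + 1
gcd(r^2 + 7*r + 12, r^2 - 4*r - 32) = r + 4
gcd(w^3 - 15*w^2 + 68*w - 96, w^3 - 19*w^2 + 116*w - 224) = w^2 - 12*w + 32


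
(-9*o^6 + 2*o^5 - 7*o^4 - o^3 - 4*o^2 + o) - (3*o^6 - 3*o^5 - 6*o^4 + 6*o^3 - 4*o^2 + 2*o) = -12*o^6 + 5*o^5 - o^4 - 7*o^3 - o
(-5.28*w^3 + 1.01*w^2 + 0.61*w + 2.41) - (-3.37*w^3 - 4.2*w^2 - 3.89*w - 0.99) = -1.91*w^3 + 5.21*w^2 + 4.5*w + 3.4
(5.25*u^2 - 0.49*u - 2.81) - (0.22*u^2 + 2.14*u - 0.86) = 5.03*u^2 - 2.63*u - 1.95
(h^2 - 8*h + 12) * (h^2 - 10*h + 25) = h^4 - 18*h^3 + 117*h^2 - 320*h + 300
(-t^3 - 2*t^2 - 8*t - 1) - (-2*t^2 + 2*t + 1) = -t^3 - 10*t - 2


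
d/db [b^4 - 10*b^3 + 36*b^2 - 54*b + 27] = 4*b^3 - 30*b^2 + 72*b - 54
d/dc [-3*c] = -3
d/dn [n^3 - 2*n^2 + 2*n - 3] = 3*n^2 - 4*n + 2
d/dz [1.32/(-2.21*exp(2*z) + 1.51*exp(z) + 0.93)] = (5.8344*exp(z) - 1.9932)*exp(z)/(-2.21*exp(2*z) + 1.51*exp(z) + 0.93)^2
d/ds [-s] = -1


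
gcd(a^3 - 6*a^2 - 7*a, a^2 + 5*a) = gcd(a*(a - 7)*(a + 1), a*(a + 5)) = a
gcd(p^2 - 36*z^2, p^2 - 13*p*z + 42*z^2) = -p + 6*z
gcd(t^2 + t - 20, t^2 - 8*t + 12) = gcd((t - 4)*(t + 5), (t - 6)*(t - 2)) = 1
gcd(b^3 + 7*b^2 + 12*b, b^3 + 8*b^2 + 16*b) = b^2 + 4*b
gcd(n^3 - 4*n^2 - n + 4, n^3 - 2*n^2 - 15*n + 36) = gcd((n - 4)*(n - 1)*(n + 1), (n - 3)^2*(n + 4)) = 1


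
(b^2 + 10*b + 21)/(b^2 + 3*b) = (b + 7)/b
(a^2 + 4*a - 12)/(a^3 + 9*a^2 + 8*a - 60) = 1/(a + 5)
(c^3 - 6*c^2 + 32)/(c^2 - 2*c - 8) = c - 4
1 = 1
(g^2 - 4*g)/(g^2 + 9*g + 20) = g*(g - 4)/(g^2 + 9*g + 20)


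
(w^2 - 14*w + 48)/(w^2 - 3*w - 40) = (w - 6)/(w + 5)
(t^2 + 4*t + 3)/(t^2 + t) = (t + 3)/t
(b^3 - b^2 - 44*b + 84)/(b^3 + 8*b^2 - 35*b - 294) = (b - 2)/(b + 7)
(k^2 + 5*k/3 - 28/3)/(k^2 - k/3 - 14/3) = (k + 4)/(k + 2)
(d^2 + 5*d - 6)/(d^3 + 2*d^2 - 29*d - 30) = (d - 1)/(d^2 - 4*d - 5)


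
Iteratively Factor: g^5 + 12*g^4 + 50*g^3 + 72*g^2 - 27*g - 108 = (g + 3)*(g^4 + 9*g^3 + 23*g^2 + 3*g - 36) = (g - 1)*(g + 3)*(g^3 + 10*g^2 + 33*g + 36) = (g - 1)*(g + 3)*(g + 4)*(g^2 + 6*g + 9) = (g - 1)*(g + 3)^2*(g + 4)*(g + 3)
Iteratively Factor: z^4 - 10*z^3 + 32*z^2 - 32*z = (z - 2)*(z^3 - 8*z^2 + 16*z) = (z - 4)*(z - 2)*(z^2 - 4*z) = z*(z - 4)*(z - 2)*(z - 4)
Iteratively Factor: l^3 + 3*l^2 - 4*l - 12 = (l + 3)*(l^2 - 4) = (l + 2)*(l + 3)*(l - 2)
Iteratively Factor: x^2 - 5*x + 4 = (x - 1)*(x - 4)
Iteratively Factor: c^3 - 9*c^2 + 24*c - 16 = (c - 4)*(c^2 - 5*c + 4) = (c - 4)*(c - 1)*(c - 4)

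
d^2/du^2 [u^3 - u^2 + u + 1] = 6*u - 2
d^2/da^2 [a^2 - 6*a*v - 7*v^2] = 2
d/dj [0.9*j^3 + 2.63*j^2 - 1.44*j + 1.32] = 2.7*j^2 + 5.26*j - 1.44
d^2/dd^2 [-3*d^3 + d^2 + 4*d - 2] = 2 - 18*d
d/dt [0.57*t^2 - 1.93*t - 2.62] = 1.14*t - 1.93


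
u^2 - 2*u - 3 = (u - 3)*(u + 1)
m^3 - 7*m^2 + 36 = (m - 6)*(m - 3)*(m + 2)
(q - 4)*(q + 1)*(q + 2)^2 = q^4 + q^3 - 12*q^2 - 28*q - 16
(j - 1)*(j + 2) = j^2 + j - 2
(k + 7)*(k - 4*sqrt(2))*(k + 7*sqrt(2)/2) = k^3 - sqrt(2)*k^2/2 + 7*k^2 - 28*k - 7*sqrt(2)*k/2 - 196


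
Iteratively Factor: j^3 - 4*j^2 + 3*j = (j - 1)*(j^2 - 3*j) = (j - 3)*(j - 1)*(j)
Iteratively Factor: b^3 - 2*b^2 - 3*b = (b - 3)*(b^2 + b) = b*(b - 3)*(b + 1)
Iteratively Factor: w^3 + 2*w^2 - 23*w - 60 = (w + 4)*(w^2 - 2*w - 15) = (w - 5)*(w + 4)*(w + 3)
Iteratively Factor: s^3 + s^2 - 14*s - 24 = (s + 2)*(s^2 - s - 12) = (s + 2)*(s + 3)*(s - 4)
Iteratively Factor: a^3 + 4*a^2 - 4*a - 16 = (a + 4)*(a^2 - 4) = (a + 2)*(a + 4)*(a - 2)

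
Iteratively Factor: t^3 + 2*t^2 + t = (t + 1)*(t^2 + t) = (t + 1)^2*(t)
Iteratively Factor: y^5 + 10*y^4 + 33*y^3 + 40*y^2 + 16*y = (y + 4)*(y^4 + 6*y^3 + 9*y^2 + 4*y) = (y + 1)*(y + 4)*(y^3 + 5*y^2 + 4*y) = (y + 1)^2*(y + 4)*(y^2 + 4*y) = y*(y + 1)^2*(y + 4)*(y + 4)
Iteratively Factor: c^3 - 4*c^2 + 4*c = (c - 2)*(c^2 - 2*c) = (c - 2)^2*(c)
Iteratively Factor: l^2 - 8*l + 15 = (l - 3)*(l - 5)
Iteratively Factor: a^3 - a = (a - 1)*(a^2 + a) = a*(a - 1)*(a + 1)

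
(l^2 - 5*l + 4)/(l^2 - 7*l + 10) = (l^2 - 5*l + 4)/(l^2 - 7*l + 10)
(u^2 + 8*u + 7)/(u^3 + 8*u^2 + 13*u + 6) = (u + 7)/(u^2 + 7*u + 6)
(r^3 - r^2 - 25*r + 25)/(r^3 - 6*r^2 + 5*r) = (r + 5)/r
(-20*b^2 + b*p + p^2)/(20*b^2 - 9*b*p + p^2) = (5*b + p)/(-5*b + p)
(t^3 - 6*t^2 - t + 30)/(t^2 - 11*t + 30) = (t^2 - t - 6)/(t - 6)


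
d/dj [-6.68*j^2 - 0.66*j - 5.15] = -13.36*j - 0.66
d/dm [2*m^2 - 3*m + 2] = 4*m - 3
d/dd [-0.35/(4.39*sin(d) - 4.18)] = 1.5365*cos(d)/(4.39*sin(d) - 4.18)^2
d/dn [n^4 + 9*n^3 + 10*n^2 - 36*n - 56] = 4*n^3 + 27*n^2 + 20*n - 36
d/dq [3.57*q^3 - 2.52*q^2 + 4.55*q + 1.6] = 10.71*q^2 - 5.04*q + 4.55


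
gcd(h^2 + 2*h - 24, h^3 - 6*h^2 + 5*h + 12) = h - 4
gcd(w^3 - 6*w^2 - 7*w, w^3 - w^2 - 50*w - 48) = w + 1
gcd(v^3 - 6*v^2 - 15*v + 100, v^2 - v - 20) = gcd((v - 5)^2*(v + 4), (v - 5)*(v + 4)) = v^2 - v - 20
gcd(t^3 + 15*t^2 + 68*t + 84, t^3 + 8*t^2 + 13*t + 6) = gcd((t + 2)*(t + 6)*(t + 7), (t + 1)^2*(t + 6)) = t + 6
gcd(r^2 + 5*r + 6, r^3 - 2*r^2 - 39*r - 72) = r + 3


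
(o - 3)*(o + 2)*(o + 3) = o^3 + 2*o^2 - 9*o - 18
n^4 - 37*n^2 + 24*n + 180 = (n - 5)*(n - 3)*(n + 2)*(n + 6)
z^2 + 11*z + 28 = (z + 4)*(z + 7)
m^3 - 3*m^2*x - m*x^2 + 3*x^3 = (m - 3*x)*(m - x)*(m + x)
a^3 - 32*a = a*(a - 4*sqrt(2))*(a + 4*sqrt(2))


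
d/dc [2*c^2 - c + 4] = 4*c - 1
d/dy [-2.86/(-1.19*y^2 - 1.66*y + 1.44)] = (-6.8068*y - 4.7476)/(1.19*y^2 + 1.66*y - 1.44)^2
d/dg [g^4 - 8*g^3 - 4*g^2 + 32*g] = 4*g^3 - 24*g^2 - 8*g + 32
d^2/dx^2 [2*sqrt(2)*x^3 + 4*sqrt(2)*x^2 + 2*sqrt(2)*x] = sqrt(2)*(12*x + 8)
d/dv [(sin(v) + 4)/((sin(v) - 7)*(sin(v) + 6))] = (-8*sin(v) + cos(v)^2 - 39)*cos(v)/((sin(v) - 7)^2*(sin(v) + 6)^2)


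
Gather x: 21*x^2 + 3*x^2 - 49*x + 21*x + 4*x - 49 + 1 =24*x^2 - 24*x - 48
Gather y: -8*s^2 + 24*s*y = -8*s^2 + 24*s*y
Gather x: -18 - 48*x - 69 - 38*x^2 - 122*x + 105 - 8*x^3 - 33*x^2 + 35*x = -8*x^3 - 71*x^2 - 135*x + 18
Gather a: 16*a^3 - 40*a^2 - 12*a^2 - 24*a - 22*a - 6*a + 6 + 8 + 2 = 16*a^3 - 52*a^2 - 52*a + 16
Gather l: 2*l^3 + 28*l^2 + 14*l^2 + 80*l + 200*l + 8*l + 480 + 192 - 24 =2*l^3 + 42*l^2 + 288*l + 648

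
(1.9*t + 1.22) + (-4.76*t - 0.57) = 0.65 - 2.86*t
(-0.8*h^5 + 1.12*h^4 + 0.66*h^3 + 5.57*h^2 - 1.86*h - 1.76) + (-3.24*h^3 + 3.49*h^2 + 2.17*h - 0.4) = -0.8*h^5 + 1.12*h^4 - 2.58*h^3 + 9.06*h^2 + 0.31*h - 2.16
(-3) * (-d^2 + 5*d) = 3*d^2 - 15*d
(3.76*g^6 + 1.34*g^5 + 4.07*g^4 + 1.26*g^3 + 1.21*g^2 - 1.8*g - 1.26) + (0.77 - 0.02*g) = 3.76*g^6 + 1.34*g^5 + 4.07*g^4 + 1.26*g^3 + 1.21*g^2 - 1.82*g - 0.49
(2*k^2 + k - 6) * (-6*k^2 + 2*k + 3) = -12*k^4 - 2*k^3 + 44*k^2 - 9*k - 18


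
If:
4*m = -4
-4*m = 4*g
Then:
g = 1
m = -1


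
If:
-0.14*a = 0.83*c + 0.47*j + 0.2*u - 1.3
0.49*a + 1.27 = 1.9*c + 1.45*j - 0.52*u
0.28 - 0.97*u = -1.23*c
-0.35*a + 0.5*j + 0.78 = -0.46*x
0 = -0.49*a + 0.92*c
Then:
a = 1.18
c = 0.63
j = 0.84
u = 1.09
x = -1.71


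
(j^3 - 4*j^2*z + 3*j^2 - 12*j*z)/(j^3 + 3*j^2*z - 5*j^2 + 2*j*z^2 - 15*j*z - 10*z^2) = j*(j^2 - 4*j*z + 3*j - 12*z)/(j^3 + 3*j^2*z - 5*j^2 + 2*j*z^2 - 15*j*z - 10*z^2)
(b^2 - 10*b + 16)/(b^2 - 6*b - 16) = (b - 2)/(b + 2)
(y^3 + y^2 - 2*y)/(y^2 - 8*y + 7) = y*(y + 2)/(y - 7)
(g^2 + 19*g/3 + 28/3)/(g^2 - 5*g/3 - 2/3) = (3*g^2 + 19*g + 28)/(3*g^2 - 5*g - 2)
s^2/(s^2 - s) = s/(s - 1)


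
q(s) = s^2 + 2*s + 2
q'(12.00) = 26.00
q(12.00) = 170.00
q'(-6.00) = -10.00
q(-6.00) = 26.00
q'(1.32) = 4.64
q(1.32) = 6.38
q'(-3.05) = -4.10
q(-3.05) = 5.20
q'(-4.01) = -6.02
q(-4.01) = 10.06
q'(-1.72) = -1.44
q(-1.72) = 1.52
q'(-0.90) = 0.20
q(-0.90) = 1.01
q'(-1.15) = -0.30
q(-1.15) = 1.02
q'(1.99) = 5.98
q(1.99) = 9.94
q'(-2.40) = -2.80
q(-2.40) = 2.96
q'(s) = 2*s + 2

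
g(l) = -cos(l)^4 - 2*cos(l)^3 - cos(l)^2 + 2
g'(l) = 4*sin(l)*cos(l)^3 + 6*sin(l)*cos(l)^2 + 2*sin(l)*cos(l)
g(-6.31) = -2.00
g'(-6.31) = -0.32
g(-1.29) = 1.87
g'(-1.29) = -1.06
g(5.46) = 0.70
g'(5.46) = -3.95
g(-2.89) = 2.00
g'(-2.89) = -0.01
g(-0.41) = -1.09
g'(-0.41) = -3.97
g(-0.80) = 0.60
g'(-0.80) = -4.06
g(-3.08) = 2.00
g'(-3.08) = -0.00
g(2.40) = 1.96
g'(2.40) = 0.12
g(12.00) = -0.42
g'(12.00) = -4.49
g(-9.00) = 1.99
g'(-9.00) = -0.05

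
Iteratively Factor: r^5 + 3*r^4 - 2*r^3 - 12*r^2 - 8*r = (r + 2)*(r^4 + r^3 - 4*r^2 - 4*r) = r*(r + 2)*(r^3 + r^2 - 4*r - 4) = r*(r - 2)*(r + 2)*(r^2 + 3*r + 2) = r*(r - 2)*(r + 1)*(r + 2)*(r + 2)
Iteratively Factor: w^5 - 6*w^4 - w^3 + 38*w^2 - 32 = (w - 1)*(w^4 - 5*w^3 - 6*w^2 + 32*w + 32) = (w - 4)*(w - 1)*(w^3 - w^2 - 10*w - 8) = (w - 4)*(w - 1)*(w + 2)*(w^2 - 3*w - 4) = (w - 4)^2*(w - 1)*(w + 2)*(w + 1)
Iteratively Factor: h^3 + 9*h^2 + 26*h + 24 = (h + 2)*(h^2 + 7*h + 12) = (h + 2)*(h + 3)*(h + 4)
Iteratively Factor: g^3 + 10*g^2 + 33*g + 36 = (g + 3)*(g^2 + 7*g + 12) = (g + 3)*(g + 4)*(g + 3)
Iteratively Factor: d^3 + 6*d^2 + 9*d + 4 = (d + 1)*(d^2 + 5*d + 4) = (d + 1)^2*(d + 4)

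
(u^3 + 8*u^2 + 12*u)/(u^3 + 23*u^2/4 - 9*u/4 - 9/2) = 4*u*(u + 2)/(4*u^2 - u - 3)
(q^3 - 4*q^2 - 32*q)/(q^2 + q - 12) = q*(q - 8)/(q - 3)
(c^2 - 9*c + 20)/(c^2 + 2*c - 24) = (c - 5)/(c + 6)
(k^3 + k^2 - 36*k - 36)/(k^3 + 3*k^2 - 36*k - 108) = (k + 1)/(k + 3)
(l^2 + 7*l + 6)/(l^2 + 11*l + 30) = (l + 1)/(l + 5)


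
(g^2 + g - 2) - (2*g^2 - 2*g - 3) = -g^2 + 3*g + 1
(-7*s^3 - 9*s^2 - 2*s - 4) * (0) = 0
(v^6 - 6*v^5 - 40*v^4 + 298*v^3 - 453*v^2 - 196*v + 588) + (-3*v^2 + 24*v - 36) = v^6 - 6*v^5 - 40*v^4 + 298*v^3 - 456*v^2 - 172*v + 552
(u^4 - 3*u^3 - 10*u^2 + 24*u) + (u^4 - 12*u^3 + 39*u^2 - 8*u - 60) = 2*u^4 - 15*u^3 + 29*u^2 + 16*u - 60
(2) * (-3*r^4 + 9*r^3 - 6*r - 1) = -6*r^4 + 18*r^3 - 12*r - 2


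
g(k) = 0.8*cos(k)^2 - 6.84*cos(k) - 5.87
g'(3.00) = 1.19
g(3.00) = 1.69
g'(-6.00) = 1.48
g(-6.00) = -11.70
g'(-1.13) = -5.57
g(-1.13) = -8.64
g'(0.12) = 0.63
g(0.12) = -11.87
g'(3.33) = -1.58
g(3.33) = 1.62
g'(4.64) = -6.94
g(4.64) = -5.37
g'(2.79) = 2.87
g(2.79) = 1.26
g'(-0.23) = -1.20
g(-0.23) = -11.77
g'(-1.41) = -6.50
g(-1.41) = -6.94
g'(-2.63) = -4.03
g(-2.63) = 0.70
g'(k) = -1.6*sin(k)*cos(k) + 6.84*sin(k) = (6.84 - 1.6*cos(k))*sin(k)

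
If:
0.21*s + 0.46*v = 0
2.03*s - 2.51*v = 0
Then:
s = 0.00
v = 0.00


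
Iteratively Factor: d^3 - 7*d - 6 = (d + 2)*(d^2 - 2*d - 3) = (d + 1)*(d + 2)*(d - 3)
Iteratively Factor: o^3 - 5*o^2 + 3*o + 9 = (o + 1)*(o^2 - 6*o + 9) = (o - 3)*(o + 1)*(o - 3)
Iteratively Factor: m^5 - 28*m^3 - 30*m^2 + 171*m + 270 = (m - 5)*(m^4 + 5*m^3 - 3*m^2 - 45*m - 54) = (m - 5)*(m + 3)*(m^3 + 2*m^2 - 9*m - 18) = (m - 5)*(m + 3)^2*(m^2 - m - 6) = (m - 5)*(m + 2)*(m + 3)^2*(m - 3)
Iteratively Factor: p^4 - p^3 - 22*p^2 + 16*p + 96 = (p + 4)*(p^3 - 5*p^2 - 2*p + 24) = (p + 2)*(p + 4)*(p^2 - 7*p + 12) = (p - 3)*(p + 2)*(p + 4)*(p - 4)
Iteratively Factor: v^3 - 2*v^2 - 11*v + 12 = (v - 4)*(v^2 + 2*v - 3) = (v - 4)*(v + 3)*(v - 1)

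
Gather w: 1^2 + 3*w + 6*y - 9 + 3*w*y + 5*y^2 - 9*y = w*(3*y + 3) + 5*y^2 - 3*y - 8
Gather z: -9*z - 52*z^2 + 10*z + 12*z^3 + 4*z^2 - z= 12*z^3 - 48*z^2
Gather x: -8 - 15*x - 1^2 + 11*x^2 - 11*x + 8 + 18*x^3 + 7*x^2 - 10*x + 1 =18*x^3 + 18*x^2 - 36*x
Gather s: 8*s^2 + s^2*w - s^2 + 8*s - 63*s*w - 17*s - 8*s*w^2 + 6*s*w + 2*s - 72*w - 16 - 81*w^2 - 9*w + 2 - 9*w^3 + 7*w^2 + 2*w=s^2*(w + 7) + s*(-8*w^2 - 57*w - 7) - 9*w^3 - 74*w^2 - 79*w - 14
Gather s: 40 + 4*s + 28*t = 4*s + 28*t + 40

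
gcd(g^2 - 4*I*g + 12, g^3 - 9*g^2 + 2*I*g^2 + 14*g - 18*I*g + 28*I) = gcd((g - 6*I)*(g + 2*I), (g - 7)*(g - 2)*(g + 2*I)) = g + 2*I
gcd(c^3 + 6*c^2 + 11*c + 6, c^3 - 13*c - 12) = c^2 + 4*c + 3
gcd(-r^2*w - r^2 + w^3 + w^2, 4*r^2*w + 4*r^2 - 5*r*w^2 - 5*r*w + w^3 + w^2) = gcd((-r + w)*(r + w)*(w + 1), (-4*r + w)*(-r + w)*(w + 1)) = r*w + r - w^2 - w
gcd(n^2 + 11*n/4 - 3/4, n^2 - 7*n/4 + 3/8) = n - 1/4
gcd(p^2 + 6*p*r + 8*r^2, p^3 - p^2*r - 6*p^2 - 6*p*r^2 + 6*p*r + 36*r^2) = p + 2*r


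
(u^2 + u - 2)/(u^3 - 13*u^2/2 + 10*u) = 2*(u^2 + u - 2)/(u*(2*u^2 - 13*u + 20))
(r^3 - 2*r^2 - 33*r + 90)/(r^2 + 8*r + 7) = (r^3 - 2*r^2 - 33*r + 90)/(r^2 + 8*r + 7)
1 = 1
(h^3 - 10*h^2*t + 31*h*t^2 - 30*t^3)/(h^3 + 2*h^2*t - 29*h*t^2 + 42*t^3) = (h - 5*t)/(h + 7*t)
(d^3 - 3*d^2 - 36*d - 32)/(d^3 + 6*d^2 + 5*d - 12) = (d^2 - 7*d - 8)/(d^2 + 2*d - 3)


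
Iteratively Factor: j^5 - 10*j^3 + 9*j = (j + 1)*(j^4 - j^3 - 9*j^2 + 9*j) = (j - 3)*(j + 1)*(j^3 + 2*j^2 - 3*j) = (j - 3)*(j + 1)*(j + 3)*(j^2 - j) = j*(j - 3)*(j + 1)*(j + 3)*(j - 1)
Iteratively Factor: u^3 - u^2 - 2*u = (u - 2)*(u^2 + u) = u*(u - 2)*(u + 1)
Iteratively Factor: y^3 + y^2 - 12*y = (y)*(y^2 + y - 12) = y*(y - 3)*(y + 4)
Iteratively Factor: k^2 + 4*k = (k)*(k + 4)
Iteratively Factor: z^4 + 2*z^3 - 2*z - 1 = (z + 1)*(z^3 + z^2 - z - 1) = (z - 1)*(z + 1)*(z^2 + 2*z + 1) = (z - 1)*(z + 1)^2*(z + 1)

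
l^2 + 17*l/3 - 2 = (l - 1/3)*(l + 6)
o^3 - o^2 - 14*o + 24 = (o - 3)*(o - 2)*(o + 4)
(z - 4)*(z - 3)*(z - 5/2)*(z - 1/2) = z^4 - 10*z^3 + 137*z^2/4 - 179*z/4 + 15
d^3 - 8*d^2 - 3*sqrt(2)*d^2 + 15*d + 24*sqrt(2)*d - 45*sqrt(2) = (d - 5)*(d - 3)*(d - 3*sqrt(2))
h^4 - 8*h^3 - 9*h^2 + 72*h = h*(h - 8)*(h - 3)*(h + 3)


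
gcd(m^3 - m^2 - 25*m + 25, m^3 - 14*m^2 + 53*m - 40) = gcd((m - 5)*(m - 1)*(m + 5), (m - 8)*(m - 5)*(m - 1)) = m^2 - 6*m + 5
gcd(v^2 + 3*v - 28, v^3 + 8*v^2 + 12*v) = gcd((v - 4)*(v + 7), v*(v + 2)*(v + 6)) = 1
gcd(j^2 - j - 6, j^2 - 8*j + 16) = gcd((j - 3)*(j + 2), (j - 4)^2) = 1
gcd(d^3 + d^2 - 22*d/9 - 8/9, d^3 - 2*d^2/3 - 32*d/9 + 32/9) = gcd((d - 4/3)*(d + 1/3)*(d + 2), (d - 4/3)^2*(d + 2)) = d^2 + 2*d/3 - 8/3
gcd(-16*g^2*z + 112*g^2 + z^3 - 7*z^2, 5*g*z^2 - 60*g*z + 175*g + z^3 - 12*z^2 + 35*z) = z - 7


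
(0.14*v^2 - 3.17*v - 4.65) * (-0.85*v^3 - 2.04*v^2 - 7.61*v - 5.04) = -0.119*v^5 + 2.4089*v^4 + 9.3539*v^3 + 32.9041*v^2 + 51.3633*v + 23.436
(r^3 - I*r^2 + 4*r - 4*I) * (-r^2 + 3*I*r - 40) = -r^5 + 4*I*r^4 - 41*r^3 + 56*I*r^2 - 148*r + 160*I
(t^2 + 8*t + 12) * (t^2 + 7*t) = t^4 + 15*t^3 + 68*t^2 + 84*t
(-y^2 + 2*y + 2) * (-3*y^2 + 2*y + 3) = 3*y^4 - 8*y^3 - 5*y^2 + 10*y + 6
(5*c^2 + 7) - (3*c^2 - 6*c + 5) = 2*c^2 + 6*c + 2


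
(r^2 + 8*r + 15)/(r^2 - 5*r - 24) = (r + 5)/(r - 8)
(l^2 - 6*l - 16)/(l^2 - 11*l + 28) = (l^2 - 6*l - 16)/(l^2 - 11*l + 28)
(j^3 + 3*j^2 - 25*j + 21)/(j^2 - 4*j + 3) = j + 7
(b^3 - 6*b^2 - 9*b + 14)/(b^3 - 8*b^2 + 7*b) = (b + 2)/b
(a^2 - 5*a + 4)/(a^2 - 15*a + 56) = (a^2 - 5*a + 4)/(a^2 - 15*a + 56)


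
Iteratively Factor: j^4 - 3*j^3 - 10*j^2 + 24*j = (j - 2)*(j^3 - j^2 - 12*j) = (j - 4)*(j - 2)*(j^2 + 3*j) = (j - 4)*(j - 2)*(j + 3)*(j)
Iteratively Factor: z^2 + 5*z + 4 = (z + 4)*(z + 1)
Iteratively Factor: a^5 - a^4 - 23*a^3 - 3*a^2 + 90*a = (a - 5)*(a^4 + 4*a^3 - 3*a^2 - 18*a) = (a - 5)*(a - 2)*(a^3 + 6*a^2 + 9*a) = a*(a - 5)*(a - 2)*(a^2 + 6*a + 9) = a*(a - 5)*(a - 2)*(a + 3)*(a + 3)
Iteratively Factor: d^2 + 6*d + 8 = (d + 2)*(d + 4)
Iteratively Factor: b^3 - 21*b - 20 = (b + 4)*(b^2 - 4*b - 5) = (b - 5)*(b + 4)*(b + 1)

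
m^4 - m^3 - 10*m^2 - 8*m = m*(m - 4)*(m + 1)*(m + 2)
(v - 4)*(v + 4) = v^2 - 16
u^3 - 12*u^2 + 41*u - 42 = (u - 7)*(u - 3)*(u - 2)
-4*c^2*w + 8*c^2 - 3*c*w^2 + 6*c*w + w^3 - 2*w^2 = (-4*c + w)*(c + w)*(w - 2)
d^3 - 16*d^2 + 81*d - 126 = (d - 7)*(d - 6)*(d - 3)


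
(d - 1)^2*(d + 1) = d^3 - d^2 - d + 1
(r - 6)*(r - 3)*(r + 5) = r^3 - 4*r^2 - 27*r + 90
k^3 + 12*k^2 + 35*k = k*(k + 5)*(k + 7)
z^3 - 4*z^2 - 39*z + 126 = (z - 7)*(z - 3)*(z + 6)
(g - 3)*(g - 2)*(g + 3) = g^3 - 2*g^2 - 9*g + 18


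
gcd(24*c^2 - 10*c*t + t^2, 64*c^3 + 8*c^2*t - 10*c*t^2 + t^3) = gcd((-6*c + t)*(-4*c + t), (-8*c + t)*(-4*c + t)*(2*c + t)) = -4*c + t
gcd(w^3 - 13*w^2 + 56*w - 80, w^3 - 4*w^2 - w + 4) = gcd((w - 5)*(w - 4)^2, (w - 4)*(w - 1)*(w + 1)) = w - 4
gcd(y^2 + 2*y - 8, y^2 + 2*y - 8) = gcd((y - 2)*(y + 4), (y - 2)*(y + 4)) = y^2 + 2*y - 8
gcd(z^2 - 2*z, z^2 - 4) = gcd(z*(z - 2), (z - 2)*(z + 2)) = z - 2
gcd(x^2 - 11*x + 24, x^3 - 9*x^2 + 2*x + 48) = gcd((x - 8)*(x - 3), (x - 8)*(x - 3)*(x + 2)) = x^2 - 11*x + 24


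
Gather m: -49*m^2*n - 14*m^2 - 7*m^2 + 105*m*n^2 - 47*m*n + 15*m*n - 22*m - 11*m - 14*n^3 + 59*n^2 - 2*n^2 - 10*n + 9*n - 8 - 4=m^2*(-49*n - 21) + m*(105*n^2 - 32*n - 33) - 14*n^3 + 57*n^2 - n - 12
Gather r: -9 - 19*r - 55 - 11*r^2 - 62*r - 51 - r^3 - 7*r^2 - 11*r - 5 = -r^3 - 18*r^2 - 92*r - 120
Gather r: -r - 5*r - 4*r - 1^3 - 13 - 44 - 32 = -10*r - 90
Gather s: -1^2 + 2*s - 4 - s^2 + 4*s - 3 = -s^2 + 6*s - 8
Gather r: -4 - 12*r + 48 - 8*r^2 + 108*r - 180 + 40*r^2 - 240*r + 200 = 32*r^2 - 144*r + 64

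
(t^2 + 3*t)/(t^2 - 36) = t*(t + 3)/(t^2 - 36)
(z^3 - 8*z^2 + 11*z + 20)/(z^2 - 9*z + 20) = z + 1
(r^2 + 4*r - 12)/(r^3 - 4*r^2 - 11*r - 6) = (-r^2 - 4*r + 12)/(-r^3 + 4*r^2 + 11*r + 6)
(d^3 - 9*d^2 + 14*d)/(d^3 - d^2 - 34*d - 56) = d*(d - 2)/(d^2 + 6*d + 8)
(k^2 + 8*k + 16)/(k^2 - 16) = (k + 4)/(k - 4)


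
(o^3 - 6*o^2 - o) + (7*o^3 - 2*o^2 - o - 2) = 8*o^3 - 8*o^2 - 2*o - 2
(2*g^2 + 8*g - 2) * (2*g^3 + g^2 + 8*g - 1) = 4*g^5 + 18*g^4 + 20*g^3 + 60*g^2 - 24*g + 2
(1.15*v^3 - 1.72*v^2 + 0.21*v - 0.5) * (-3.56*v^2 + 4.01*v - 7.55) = -4.094*v^5 + 10.7347*v^4 - 16.3273*v^3 + 15.6081*v^2 - 3.5905*v + 3.775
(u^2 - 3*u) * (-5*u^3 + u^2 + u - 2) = -5*u^5 + 16*u^4 - 2*u^3 - 5*u^2 + 6*u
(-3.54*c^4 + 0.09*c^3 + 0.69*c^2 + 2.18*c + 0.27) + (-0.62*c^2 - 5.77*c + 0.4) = -3.54*c^4 + 0.09*c^3 + 0.07*c^2 - 3.59*c + 0.67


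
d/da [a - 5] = 1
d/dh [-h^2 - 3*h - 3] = -2*h - 3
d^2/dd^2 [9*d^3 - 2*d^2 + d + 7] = 54*d - 4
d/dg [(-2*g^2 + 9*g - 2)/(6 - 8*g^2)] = (36*g^2 - 28*g + 27)/(2*(16*g^4 - 24*g^2 + 9))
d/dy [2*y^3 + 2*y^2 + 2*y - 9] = 6*y^2 + 4*y + 2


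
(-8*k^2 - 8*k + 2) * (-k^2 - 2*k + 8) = 8*k^4 + 24*k^3 - 50*k^2 - 68*k + 16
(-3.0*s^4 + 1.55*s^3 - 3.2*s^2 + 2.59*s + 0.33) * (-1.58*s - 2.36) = 4.74*s^5 + 4.631*s^4 + 1.398*s^3 + 3.4598*s^2 - 6.6338*s - 0.7788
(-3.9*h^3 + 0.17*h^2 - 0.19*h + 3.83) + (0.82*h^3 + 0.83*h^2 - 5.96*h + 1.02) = -3.08*h^3 + 1.0*h^2 - 6.15*h + 4.85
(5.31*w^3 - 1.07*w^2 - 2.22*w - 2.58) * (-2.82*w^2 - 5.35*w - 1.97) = -14.9742*w^5 - 25.3911*w^4 + 1.5242*w^3 + 21.2605*w^2 + 18.1764*w + 5.0826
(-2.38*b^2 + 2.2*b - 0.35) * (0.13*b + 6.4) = -0.3094*b^3 - 14.946*b^2 + 14.0345*b - 2.24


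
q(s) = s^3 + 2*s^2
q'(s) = 3*s^2 + 4*s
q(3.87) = 87.91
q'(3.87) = 60.41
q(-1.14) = 1.12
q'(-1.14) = -0.66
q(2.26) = 21.76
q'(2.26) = 24.36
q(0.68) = 1.24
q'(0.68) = 4.11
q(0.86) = 2.12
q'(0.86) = 5.66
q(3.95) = 92.83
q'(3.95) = 62.61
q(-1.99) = 0.04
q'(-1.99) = 3.92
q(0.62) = 1.01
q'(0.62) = 3.63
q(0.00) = 0.00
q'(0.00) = 0.00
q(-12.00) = -1440.00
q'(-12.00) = 384.00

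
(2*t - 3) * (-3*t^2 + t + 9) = -6*t^3 + 11*t^2 + 15*t - 27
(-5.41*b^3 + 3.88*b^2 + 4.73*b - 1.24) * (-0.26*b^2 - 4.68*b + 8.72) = 1.4066*b^5 + 24.31*b^4 - 66.5634*b^3 + 12.0196*b^2 + 47.0488*b - 10.8128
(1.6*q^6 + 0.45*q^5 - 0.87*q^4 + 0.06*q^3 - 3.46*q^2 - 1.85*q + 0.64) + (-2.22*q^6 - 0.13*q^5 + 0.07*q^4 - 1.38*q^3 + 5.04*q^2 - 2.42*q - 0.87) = -0.62*q^6 + 0.32*q^5 - 0.8*q^4 - 1.32*q^3 + 1.58*q^2 - 4.27*q - 0.23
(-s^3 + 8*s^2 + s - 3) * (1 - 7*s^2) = 7*s^5 - 56*s^4 - 8*s^3 + 29*s^2 + s - 3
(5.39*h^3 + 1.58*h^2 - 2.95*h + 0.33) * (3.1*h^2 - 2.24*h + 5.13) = 16.709*h^5 - 7.1756*h^4 + 14.9665*h^3 + 15.7364*h^2 - 15.8727*h + 1.6929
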